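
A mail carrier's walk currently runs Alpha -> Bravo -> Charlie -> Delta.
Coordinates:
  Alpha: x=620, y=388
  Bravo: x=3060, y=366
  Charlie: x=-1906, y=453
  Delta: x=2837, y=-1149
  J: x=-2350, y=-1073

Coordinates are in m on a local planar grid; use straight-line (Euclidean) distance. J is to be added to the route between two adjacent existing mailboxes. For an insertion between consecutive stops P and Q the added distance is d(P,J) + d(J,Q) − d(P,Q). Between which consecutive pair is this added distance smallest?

between Charlie and Delta

Added distance for inserting J between each consecutive pair:
Alpha–Bravo: 6467.9 m
Bravo–Charlie: 2220.6 m
Charlie–Delta: 1770.6 m
Smallest added distance is 1770.6 m, inserting between Charlie and Delta.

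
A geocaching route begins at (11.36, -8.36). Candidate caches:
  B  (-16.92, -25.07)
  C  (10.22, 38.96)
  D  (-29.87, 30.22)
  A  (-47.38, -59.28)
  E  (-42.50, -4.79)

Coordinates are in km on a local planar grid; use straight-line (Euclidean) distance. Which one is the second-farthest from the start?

D

Distance to each, sorted:
A: 77.7 km
D: 56.5 km
E: 54.0 km
C: 47.3 km
B: 32.8 km
The second-farthest is D at 56.5 km.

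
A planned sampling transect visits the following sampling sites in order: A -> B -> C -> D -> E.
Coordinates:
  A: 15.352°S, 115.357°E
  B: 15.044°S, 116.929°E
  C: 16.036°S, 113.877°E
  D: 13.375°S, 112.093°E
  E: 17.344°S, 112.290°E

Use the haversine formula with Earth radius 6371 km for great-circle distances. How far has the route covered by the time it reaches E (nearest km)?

Leg distances:
A→B: 172.1 km  (cumulative 172.1 km)
B→C: 345.1 km  (cumulative 517.2 km)
C→D: 352.6 km  (cumulative 869.8 km)
D→E: 441.8 km  (cumulative 1311.7 km)
Cumulative distance at E ≈ 1312 km.

1312 km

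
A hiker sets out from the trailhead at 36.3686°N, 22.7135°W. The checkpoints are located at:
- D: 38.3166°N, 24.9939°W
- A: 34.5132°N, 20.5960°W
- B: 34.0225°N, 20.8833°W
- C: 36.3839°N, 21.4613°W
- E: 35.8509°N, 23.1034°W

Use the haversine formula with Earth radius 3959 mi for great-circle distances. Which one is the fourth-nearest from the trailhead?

D

Distances from the trailhead (36.3686°N, 22.7135°W):
E: 41.9 mi
C: 69.7 mi
A: 175.0 mi
D: 183.9 mi
B: 192.2 mi
The fourth-nearest is D at 183.9 mi.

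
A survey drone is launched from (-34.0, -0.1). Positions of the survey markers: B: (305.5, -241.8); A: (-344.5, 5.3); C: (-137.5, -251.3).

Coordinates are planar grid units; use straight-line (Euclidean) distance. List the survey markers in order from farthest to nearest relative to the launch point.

Computing each straight-line distance from (-34.0, -0.1):
B (305.5, -241.8): 416.7
A (-344.5, 5.3): 310.5
C (-137.5, -251.3): 271.7

B, A, C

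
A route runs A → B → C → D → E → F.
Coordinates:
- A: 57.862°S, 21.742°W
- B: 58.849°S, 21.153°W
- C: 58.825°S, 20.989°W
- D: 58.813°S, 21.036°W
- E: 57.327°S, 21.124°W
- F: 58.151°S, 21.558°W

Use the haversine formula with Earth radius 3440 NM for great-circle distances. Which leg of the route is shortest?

C–D

Leg distances:
A→B: 62.1 NM
B→C: 5.3 NM
C→D: 1.6 NM
D→E: 89.3 NM
E→F: 51.4 NM
The shortest leg is C–D at 1.6 NM.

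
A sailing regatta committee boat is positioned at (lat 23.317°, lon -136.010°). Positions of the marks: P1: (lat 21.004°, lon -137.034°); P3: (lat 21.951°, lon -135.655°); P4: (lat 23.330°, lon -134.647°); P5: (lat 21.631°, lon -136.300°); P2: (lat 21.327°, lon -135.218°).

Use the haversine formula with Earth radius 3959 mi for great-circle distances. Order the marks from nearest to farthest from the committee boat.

Computing each great-circle distance from (lat 23.317°, lon -136.010°):
P4 (lat 23.330°, lon -134.647°): 86.5 mi
P3 (lat 21.951°, lon -135.655°): 97.1 mi
P5 (lat 21.631°, lon -136.300°): 118.0 mi
P2 (lat 21.327°, lon -135.218°): 146.5 mi
P1 (lat 21.004°, lon -137.034°): 172.7 mi

P4, P3, P5, P2, P1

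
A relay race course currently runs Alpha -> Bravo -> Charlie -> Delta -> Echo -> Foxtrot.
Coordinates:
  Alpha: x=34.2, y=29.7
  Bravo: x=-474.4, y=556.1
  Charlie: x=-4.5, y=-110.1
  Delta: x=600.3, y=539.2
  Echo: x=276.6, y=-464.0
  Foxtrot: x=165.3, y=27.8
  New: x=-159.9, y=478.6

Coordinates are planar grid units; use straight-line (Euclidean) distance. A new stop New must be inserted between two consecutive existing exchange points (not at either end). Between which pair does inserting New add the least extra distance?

Added distance for inserting New between each consecutive pair:
Alpha–Bravo: 81.0
Bravo–Charlie: 117.5
Charlie–Delta: 484.1
Delta–Echo: 747.2
Echo–Foxtrot: 1090.4
Smallest added distance is 81.0, inserting between Alpha and Bravo.

between Alpha and Bravo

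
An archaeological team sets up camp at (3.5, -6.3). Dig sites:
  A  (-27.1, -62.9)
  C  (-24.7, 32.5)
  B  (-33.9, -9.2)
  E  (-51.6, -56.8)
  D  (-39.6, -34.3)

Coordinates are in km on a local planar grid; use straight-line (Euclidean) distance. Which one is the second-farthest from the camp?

Distances from the camp ((3.5, -6.3)):
E: 74.7 km
A: 64.3 km
D: 51.4 km
C: 48.0 km
B: 37.5 km
The second-farthest is A at 64.3 km.

A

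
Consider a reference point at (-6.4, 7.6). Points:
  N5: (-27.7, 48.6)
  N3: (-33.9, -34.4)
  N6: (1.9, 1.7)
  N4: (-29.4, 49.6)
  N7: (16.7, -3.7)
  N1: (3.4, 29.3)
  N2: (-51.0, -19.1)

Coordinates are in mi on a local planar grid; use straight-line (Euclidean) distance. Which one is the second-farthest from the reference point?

N3

Distances from the reference point ((-6.4, 7.6)):
N2: 52.0 mi
N3: 50.2 mi
N4: 47.9 mi
N5: 46.2 mi
N7: 25.7 mi
N1: 23.8 mi
N6: 10.2 mi
The second-farthest is N3 at 50.2 mi.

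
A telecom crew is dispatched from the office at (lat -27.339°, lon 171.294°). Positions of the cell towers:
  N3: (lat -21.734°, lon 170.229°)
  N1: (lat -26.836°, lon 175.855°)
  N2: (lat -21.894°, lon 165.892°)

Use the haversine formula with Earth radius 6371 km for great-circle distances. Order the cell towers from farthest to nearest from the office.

N2, N3, N1

Distances from the office:
N2 (lat -21.894°, lon 165.892°): 815.1 km
N3 (lat -21.734°, lon 170.229°): 632.5 km
N1 (lat -26.836°, lon 175.855°): 455.0 km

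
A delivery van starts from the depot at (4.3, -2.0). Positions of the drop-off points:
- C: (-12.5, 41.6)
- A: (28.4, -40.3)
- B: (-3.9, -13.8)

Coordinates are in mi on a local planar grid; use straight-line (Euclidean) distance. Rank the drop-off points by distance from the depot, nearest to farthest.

Computing each straight-line distance from (4.3, -2.0):
B (-3.9, -13.8): 14.4 mi
A (28.4, -40.3): 45.3 mi
C (-12.5, 41.6): 46.7 mi

B, A, C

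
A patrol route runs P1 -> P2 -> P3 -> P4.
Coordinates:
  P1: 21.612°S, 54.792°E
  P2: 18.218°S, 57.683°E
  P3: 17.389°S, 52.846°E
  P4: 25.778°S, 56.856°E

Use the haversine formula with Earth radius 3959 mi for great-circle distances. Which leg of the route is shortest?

P1–P2

Leg distances:
P1→P2: 300.4 mi
P2→P3: 323.3 mi
P3→P4: 634.2 mi
The shortest leg is P1–P2 at 300.4 mi.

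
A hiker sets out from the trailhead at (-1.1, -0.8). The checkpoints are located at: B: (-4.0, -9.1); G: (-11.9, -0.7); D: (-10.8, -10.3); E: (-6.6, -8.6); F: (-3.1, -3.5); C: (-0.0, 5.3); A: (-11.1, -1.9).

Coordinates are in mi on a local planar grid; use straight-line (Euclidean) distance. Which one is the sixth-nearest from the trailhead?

G

Distance to each, sorted:
F: 3.4 mi
C: 6.2 mi
B: 8.8 mi
E: 9.5 mi
A: 10.1 mi
G: 10.8 mi
D: 13.6 mi
The sixth-nearest is G at 10.8 mi.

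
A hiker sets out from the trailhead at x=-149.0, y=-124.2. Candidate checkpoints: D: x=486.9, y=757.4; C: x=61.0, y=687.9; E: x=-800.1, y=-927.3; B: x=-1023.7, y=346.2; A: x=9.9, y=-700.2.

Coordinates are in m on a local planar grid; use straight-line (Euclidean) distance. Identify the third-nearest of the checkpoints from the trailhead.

Distance to each, sorted:
A: 597.5 m
C: 838.8 m
B: 993.2 m
E: 1033.9 m
D: 1087.0 m
The third-nearest is B at 993.2 m.

B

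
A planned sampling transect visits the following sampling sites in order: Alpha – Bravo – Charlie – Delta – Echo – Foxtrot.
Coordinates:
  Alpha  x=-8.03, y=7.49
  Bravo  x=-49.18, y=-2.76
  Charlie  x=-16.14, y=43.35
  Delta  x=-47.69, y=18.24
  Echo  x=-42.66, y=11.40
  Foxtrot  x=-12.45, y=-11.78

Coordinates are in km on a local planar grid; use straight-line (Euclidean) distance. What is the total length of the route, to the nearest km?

Leg distances:
Alpha→Bravo: 42.4 km  (cumulative 42.4 km)
Bravo→Charlie: 56.7 km  (cumulative 99.1 km)
Charlie→Delta: 40.3 km  (cumulative 139.5 km)
Delta→Echo: 8.5 km  (cumulative 147.9 km)
Echo→Foxtrot: 38.1 km  (cumulative 186.0 km)
Total route length ≈ 186 km.

186 km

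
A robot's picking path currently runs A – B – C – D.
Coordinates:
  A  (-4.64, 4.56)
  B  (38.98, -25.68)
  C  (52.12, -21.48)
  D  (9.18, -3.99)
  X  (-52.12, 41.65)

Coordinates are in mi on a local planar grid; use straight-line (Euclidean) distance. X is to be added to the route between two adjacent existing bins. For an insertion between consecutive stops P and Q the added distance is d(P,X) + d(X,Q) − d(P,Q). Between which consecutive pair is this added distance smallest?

Added distance for inserting X between each consecutive pair:
A–B: 120.5 mi
B–C: 221.4 mi
C–D: 151.9 mi
Smallest added distance is 120.5 mi, inserting between A and B.

between A and B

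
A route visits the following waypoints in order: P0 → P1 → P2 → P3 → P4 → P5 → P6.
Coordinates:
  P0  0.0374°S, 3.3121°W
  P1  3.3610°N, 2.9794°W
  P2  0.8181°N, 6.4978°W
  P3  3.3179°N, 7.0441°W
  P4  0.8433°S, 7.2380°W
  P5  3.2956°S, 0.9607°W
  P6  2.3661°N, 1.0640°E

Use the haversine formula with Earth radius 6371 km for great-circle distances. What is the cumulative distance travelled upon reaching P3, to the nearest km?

1147 km

Leg distances:
P0→P1: 379.7 km  (cumulative 379.7 km)
P1→P2: 482.5 km  (cumulative 862.2 km)
P2→P3: 284.5 km  (cumulative 1146.7 km)
Cumulative distance at P3 ≈ 1147 km.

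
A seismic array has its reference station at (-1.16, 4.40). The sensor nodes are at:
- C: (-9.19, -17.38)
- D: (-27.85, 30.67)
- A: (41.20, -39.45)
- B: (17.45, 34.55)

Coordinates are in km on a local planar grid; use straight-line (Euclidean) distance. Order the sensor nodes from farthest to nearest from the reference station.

A, D, B, C

Computing each straight-line distance from (-1.16, 4.40):
A (41.20, -39.45): 61.0 km
D (-27.85, 30.67): 37.4 km
B (17.45, 34.55): 35.4 km
C (-9.19, -17.38): 23.2 km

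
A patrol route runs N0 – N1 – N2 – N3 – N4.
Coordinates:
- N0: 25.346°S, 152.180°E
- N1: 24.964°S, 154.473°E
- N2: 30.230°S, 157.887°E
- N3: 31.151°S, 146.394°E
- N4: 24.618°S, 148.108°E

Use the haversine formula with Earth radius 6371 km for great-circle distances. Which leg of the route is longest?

N2–N3

Leg distances:
N0→N1: 234.7 km
N1→N2: 675.2 km
N2→N3: 1103.2 km
N3→N4: 745.7 km
The longest leg is N2–N3 at 1103.2 km.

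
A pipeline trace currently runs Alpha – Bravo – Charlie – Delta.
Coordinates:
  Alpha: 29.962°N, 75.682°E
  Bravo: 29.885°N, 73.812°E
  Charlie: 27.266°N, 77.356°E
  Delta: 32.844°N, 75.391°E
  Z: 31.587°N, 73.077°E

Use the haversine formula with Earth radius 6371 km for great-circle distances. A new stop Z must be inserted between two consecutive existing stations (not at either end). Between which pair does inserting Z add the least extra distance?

between Charlie and Delta

Added distance for inserting Z between each consecutive pair:
Alpha–Bravo: 329.0 km
Bravo–Charlie: 384.0 km
Charlie–Delta: 244.7 km
Smallest added distance is 244.7 km, inserting between Charlie and Delta.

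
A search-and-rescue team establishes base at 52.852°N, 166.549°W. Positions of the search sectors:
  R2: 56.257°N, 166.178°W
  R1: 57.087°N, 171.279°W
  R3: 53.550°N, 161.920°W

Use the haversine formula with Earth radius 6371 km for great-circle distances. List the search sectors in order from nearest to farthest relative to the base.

R3, R2, R1

Computing each great-circle distance from 52.852°N, 166.549°W:
R3 53.550°N, 161.920°W: 317.9 km
R2 56.257°N, 166.178°W: 379.4 km
R1 57.087°N, 171.279°W: 559.1 km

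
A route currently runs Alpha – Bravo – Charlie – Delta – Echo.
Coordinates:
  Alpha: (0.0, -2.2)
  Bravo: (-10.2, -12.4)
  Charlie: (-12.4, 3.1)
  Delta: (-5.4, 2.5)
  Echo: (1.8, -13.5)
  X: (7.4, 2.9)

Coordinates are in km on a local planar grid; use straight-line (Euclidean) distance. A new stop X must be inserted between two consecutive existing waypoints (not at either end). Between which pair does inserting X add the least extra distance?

between Delta and Echo

Added distance for inserting X between each consecutive pair:
Alpha–Bravo: 17.9 km
Bravo–Charlie: 27.5 km
Charlie–Delta: 25.6 km
Delta–Echo: 12.6 km
Smallest added distance is 12.6 km, inserting between Delta and Echo.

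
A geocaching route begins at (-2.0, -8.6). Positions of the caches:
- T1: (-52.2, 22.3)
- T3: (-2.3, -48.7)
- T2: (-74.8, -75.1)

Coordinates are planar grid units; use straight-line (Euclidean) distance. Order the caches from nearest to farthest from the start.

T3, T1, T2

Computing each straight-line distance from (-2.0, -8.6):
T3 (-2.3, -48.7): 40.1
T1 (-52.2, 22.3): 58.9
T2 (-74.8, -75.1): 98.6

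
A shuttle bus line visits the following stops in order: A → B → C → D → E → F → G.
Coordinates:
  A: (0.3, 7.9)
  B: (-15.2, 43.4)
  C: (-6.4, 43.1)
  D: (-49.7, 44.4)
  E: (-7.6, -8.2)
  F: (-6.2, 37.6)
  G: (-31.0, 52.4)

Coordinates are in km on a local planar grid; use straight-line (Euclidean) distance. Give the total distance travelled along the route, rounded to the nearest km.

Leg distances:
A→B: 38.7 km  (cumulative 38.7 km)
B→C: 8.8 km  (cumulative 47.5 km)
C→D: 43.3 km  (cumulative 90.9 km)
D→E: 67.4 km  (cumulative 158.2 km)
E→F: 45.8 km  (cumulative 204.1 km)
F→G: 28.9 km  (cumulative 232.9 km)
Total route length ≈ 233 km.

233 km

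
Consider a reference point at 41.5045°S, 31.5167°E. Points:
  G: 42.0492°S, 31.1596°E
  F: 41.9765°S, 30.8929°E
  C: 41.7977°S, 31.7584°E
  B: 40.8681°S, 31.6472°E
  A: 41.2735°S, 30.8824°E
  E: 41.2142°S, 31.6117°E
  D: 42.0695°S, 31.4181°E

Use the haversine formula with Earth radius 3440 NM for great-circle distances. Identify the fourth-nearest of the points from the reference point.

D

Distances from the reference point (41.5045°S, 31.5167°E):
E: 17.9 NM
C: 20.7 NM
A: 31.8 NM
D: 34.2 NM
G: 36.4 NM
B: 38.7 NM
F: 39.8 NM
The fourth-nearest is D at 34.2 NM.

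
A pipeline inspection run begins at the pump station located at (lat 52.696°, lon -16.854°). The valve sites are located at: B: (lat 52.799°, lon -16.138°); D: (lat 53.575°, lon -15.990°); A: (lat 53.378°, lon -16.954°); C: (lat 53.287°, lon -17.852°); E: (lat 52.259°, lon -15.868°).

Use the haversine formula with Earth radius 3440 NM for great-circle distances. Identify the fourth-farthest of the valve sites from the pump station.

A

Distances from the pump station ((lat 52.696°, lon -16.854°)):
D: 61.3 NM
C: 50.6 NM
E: 44.6 NM
A: 41.1 NM
B: 26.7 NM
The fourth-farthest is A at 41.1 NM.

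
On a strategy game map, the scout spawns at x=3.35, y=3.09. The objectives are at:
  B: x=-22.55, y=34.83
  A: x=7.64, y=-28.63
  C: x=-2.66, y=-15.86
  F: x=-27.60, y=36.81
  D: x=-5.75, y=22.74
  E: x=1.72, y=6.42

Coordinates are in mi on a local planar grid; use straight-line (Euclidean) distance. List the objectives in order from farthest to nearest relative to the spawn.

F, B, A, D, C, E

Computing each straight-line distance from x=3.35, y=3.09:
F x=-27.60, y=36.81: 45.8 mi
B x=-22.55, y=34.83: 41.0 mi
A x=7.64, y=-28.63: 32.0 mi
D x=-5.75, y=22.74: 21.7 mi
C x=-2.66, y=-15.86: 19.9 mi
E x=1.72, y=6.42: 3.7 mi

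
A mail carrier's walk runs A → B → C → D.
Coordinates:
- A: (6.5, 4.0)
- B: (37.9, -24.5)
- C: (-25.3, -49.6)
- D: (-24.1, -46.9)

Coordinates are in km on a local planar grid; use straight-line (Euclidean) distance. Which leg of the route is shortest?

C–D

Leg distances:
A→B: 42.4 km
B→C: 68.0 km
C→D: 3.0 km
The shortest leg is C–D at 3.0 km.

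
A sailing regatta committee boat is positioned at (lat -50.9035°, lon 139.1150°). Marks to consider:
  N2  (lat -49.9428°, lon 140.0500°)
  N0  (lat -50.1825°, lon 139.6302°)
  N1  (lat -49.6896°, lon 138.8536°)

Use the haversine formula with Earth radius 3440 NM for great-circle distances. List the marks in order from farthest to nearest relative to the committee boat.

Distances from the committee boat:
N1 (lat -49.6896°, lon 138.8536°): 73.6 NM
N2 (lat -49.9428°, lon 140.0500°): 67.9 NM
N0 (lat -50.1825°, lon 139.6302°): 47.5 NM

N1, N2, N0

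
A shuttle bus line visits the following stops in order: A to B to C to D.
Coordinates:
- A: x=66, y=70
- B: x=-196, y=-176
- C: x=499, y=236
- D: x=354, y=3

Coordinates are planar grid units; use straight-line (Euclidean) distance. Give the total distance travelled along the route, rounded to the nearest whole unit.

1442

Leg distances:
A→B: 359.4  (cumulative 359.4)
B→C: 807.9  (cumulative 1167.3)
C→D: 274.4  (cumulative 1441.8)
Total route length ≈ 1442.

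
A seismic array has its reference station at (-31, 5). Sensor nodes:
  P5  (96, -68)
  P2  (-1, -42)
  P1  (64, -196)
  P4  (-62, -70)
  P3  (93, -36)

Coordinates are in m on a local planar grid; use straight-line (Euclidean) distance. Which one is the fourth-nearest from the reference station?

P5

Distance to each, sorted:
P2: 55.8 m
P4: 81.2 m
P3: 130.6 m
P5: 146.5 m
P1: 222.3 m
The fourth-nearest is P5 at 146.5 m.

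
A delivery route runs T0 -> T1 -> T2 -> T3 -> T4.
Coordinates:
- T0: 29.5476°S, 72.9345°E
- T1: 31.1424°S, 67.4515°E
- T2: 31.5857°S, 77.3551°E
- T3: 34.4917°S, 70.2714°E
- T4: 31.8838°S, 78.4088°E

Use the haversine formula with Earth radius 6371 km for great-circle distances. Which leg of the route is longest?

T1–T2

Leg distances:
T0→T1: 555.2 km
T1→T2: 941.3 km
T2→T3: 734.9 km
T3→T4: 810.5 km
The longest leg is T1–T2 at 941.3 km.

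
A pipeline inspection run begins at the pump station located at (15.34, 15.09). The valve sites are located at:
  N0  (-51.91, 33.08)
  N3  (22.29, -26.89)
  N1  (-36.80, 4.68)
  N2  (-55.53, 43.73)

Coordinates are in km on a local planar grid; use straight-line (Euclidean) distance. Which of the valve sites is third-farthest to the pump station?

N1

Distances from the pump station ((15.34, 15.09)):
N2: 76.4 km
N0: 69.6 km
N1: 53.2 km
N3: 42.6 km
The third-farthest is N1 at 53.2 km.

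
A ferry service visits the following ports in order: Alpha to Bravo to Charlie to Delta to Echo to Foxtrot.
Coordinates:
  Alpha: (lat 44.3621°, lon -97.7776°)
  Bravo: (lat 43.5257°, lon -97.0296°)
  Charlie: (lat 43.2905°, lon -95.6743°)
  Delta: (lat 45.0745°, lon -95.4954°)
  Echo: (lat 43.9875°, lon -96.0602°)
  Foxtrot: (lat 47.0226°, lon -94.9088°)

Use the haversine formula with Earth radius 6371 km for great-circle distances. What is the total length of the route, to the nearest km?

900 km

Leg distances:
Alpha→Bravo: 110.6 km  (cumulative 110.6 km)
Bravo→Charlie: 112.6 km  (cumulative 223.2 km)
Charlie→Delta: 198.9 km  (cumulative 422.1 km)
Delta→Echo: 128.9 km  (cumulative 551.0 km)
Echo→Foxtrot: 349.2 km  (cumulative 900.2 km)
Total route length ≈ 900 km.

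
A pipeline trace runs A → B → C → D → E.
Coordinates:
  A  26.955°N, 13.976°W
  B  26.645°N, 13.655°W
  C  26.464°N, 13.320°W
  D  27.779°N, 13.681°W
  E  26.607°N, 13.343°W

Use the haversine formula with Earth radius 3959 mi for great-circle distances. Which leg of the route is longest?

Leg distances:
A→B: 29.2 mi
B→C: 24.2 mi
C→D: 93.5 mi
D→E: 83.6 mi
The longest leg is C–D at 93.5 mi.

C–D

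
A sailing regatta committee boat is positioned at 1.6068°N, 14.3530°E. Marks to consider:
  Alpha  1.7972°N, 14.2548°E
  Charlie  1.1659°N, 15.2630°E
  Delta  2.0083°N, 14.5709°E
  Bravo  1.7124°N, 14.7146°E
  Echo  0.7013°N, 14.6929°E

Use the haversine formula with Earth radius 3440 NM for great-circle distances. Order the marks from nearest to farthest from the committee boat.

Distance from the committee boat at 1.6068°N, 14.3530°E to each:
Alpha 1.7972°N, 14.2548°E: 12.9 NM
Bravo 1.7124°N, 14.7146°E: 22.6 NM
Delta 2.0083°N, 14.5709°E: 27.4 NM
Echo 0.7013°N, 14.6929°E: 58.1 NM
Charlie 1.1659°N, 15.2630°E: 60.7 NM

Alpha, Bravo, Delta, Echo, Charlie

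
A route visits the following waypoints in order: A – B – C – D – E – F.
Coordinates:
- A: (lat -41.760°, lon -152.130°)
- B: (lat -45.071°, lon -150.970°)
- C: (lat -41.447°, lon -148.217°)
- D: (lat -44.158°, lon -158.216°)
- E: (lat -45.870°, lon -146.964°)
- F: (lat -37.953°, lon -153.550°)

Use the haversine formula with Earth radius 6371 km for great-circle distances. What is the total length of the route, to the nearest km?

Leg distances:
A→B: 379.9 km  (cumulative 379.9 km)
B→C: 460.5 km  (cumulative 840.3 km)
C→D: 869.0 km  (cumulative 1709.3 km)
D→E: 903.9 km  (cumulative 2613.2 km)
E→F: 1034.5 km  (cumulative 3647.8 km)
Total route length ≈ 3648 km.

3648 km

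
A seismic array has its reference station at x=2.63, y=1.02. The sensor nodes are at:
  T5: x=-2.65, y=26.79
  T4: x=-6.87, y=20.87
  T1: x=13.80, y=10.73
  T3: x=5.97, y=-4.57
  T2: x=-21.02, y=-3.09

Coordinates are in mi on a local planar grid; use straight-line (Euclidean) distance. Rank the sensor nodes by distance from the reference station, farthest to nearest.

Computing each straight-line distance from x=2.63, y=1.02:
T5 x=-2.65, y=26.79: 26.3 mi
T2 x=-21.02, y=-3.09: 24.0 mi
T4 x=-6.87, y=20.87: 22.0 mi
T1 x=13.80, y=10.73: 14.8 mi
T3 x=5.97, y=-4.57: 6.5 mi

T5, T2, T4, T1, T3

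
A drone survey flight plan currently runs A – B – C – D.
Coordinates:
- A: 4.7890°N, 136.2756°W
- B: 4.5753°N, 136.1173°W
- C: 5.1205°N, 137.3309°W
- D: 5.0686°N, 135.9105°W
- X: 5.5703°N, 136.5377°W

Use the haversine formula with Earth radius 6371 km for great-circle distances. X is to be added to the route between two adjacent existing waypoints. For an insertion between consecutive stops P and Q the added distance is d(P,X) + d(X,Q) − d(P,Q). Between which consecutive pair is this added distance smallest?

Added distance for inserting X between each consecutive pair:
A–B: 182.1 km
B–C: 73.6 km
C–D: 32.7 km
Smallest added distance is 32.7 km, inserting between C and D.

between C and D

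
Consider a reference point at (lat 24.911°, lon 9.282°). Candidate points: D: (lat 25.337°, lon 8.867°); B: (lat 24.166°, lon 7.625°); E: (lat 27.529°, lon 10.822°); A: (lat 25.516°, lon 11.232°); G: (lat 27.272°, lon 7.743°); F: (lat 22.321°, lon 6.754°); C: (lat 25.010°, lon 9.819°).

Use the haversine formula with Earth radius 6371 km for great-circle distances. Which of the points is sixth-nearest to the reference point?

E

Distances from the reference point ((lat 24.911°, lon 9.282°)):
C: 55.2 km
D: 63.2 km
B: 187.0 km
A: 207.4 km
G: 304.2 km
E: 329.1 km
F: 386.3 km
The sixth-nearest is E at 329.1 km.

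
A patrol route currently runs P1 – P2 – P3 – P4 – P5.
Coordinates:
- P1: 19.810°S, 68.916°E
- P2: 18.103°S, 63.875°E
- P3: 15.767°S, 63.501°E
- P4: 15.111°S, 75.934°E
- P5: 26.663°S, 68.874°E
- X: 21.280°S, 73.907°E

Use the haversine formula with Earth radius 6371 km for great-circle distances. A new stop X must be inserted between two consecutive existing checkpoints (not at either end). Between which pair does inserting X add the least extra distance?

Added distance for inserting X between each consecutive pair:
P1–P2: 1089.5 km
P2–P3: 2101.2 km
P3–P4: 640.3 km
P4–P5: 27.4 km
Smallest added distance is 27.4 km, inserting between P4 and P5.

between P4 and P5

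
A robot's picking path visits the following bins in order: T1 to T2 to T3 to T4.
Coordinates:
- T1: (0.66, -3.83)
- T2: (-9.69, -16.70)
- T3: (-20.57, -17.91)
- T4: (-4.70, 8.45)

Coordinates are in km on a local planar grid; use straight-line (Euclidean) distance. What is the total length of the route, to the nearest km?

Leg distances:
T1→T2: 16.5 km  (cumulative 16.5 km)
T2→T3: 10.9 km  (cumulative 27.5 km)
T3→T4: 30.8 km  (cumulative 58.2 km)
Total route length ≈ 58 km.

58 km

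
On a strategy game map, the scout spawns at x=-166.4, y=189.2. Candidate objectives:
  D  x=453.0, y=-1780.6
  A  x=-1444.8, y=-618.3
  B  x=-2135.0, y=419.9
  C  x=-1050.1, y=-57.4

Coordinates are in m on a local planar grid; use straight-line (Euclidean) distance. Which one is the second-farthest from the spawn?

B

Distances from the spawn (x=-166.4, y=189.2):
D: 2064.9 m
B: 1982.1 m
A: 1512.1 m
C: 917.5 m
The second-farthest is B at 1982.1 m.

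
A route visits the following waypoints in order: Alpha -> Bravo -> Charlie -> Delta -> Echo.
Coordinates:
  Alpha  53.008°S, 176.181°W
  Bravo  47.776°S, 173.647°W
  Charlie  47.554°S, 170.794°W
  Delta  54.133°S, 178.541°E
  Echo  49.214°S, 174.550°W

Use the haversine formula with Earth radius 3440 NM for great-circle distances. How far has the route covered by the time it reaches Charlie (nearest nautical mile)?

Leg distances:
Alpha→Bravo: 328.7 NM  (cumulative 328.7 NM)
Bravo→Charlie: 116.1 NM  (cumulative 444.8 NM)
Cumulative distance at Charlie ≈ 445 NM.

445 NM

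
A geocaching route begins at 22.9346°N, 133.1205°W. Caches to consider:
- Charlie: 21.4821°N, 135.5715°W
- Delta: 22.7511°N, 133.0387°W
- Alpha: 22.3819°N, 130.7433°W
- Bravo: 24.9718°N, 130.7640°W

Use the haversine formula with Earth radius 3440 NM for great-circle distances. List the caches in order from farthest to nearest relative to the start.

Distances from the start:
Bravo 24.9718°N, 130.7640°W: 178.0 NM
Charlie 21.4821°N, 135.5715°W: 161.8 NM
Alpha 22.3819°N, 130.7433°W: 135.8 NM
Delta 22.7511°N, 133.0387°W: 11.9 NM

Bravo, Charlie, Alpha, Delta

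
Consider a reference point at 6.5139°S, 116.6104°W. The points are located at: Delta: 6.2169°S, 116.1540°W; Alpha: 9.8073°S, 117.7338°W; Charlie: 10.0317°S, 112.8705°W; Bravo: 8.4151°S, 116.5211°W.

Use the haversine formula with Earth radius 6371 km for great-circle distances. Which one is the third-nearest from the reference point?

Distances from the reference point (6.5139°S, 116.6104°W):
Delta: 60.3 km
Bravo: 211.6 km
Alpha: 386.5 km
Charlie: 567.7 km
The third-nearest is Alpha at 386.5 km.

Alpha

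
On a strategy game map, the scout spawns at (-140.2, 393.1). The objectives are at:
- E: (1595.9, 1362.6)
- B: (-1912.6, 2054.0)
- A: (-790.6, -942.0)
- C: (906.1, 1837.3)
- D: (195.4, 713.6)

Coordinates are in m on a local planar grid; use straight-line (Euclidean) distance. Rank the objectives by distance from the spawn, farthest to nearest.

B, E, C, A, D

Computing each straight-line distance from (-140.2, 393.1):
B (-1912.6, 2054.0): 2429.0 m
E (1595.9, 1362.6): 1988.5 m
C (906.1, 1837.3): 1783.4 m
A (-790.6, -942.0): 1485.1 m
D (195.4, 713.6): 464.1 m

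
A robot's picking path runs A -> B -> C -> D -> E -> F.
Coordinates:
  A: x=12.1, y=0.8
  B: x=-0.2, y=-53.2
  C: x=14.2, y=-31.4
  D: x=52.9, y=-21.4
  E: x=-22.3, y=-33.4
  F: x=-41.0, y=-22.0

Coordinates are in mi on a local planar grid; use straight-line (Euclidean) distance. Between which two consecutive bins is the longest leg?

Leg distances:
A→B: 55.4 mi
B→C: 26.1 mi
C→D: 40.0 mi
D→E: 76.2 mi
E→F: 21.9 mi
The longest leg is D–E at 76.2 mi.

D–E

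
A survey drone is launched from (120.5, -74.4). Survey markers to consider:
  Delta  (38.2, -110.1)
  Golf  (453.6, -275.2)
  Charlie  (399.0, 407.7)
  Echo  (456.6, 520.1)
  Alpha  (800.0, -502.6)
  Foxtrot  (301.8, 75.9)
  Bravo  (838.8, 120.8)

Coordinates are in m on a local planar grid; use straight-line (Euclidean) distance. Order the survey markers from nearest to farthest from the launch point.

Distance from the launch point at (120.5, -74.4) to each:
Delta (38.2, -110.1): 89.7 m
Foxtrot (301.8, 75.9): 235.5 m
Golf (453.6, -275.2): 388.9 m
Charlie (399.0, 407.7): 556.8 m
Echo (456.6, 520.1): 682.9 m
Bravo (838.8, 120.8): 744.4 m
Alpha (800.0, -502.6): 803.2 m

Delta, Foxtrot, Golf, Charlie, Echo, Bravo, Alpha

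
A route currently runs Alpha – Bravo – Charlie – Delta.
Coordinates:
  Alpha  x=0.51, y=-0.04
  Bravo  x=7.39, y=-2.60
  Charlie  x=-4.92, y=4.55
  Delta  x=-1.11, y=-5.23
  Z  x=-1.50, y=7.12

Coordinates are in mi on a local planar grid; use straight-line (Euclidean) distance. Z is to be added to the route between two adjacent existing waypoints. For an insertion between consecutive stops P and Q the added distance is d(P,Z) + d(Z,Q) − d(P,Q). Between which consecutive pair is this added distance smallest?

Added distance for inserting Z between each consecutive pair:
Alpha–Bravo: 13.3 mi
Bravo–Charlie: 3.2 mi
Charlie–Delta: 6.1 mi
Smallest added distance is 3.2 mi, inserting between Bravo and Charlie.

between Bravo and Charlie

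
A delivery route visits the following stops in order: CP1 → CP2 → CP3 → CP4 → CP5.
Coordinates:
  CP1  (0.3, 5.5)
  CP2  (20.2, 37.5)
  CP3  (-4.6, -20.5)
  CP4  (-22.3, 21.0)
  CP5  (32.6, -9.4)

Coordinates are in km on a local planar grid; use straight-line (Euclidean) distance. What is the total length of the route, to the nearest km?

209 km

Leg distances:
CP1→CP2: 37.7 km  (cumulative 37.7 km)
CP2→CP3: 63.1 km  (cumulative 100.8 km)
CP3→CP4: 45.1 km  (cumulative 145.9 km)
CP4→CP5: 62.8 km  (cumulative 208.6 km)
Total route length ≈ 209 km.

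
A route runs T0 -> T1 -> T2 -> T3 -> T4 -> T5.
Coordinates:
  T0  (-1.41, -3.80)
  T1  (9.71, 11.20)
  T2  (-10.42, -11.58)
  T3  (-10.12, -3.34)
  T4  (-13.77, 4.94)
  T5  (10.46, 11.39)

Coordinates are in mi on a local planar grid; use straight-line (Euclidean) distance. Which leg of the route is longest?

Leg distances:
T0→T1: 18.7 mi
T1→T2: 30.4 mi
T2→T3: 8.2 mi
T3→T4: 9.0 mi
T4→T5: 25.1 mi
The longest leg is T1–T2 at 30.4 mi.

T1–T2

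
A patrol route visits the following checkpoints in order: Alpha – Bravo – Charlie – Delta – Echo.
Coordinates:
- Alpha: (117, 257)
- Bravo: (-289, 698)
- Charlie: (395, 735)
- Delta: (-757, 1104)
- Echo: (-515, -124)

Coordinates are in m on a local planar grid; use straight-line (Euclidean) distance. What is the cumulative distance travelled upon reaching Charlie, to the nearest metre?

1284 m

Leg distances:
Alpha→Bravo: 599.4 m  (cumulative 599.4 m)
Bravo→Charlie: 685.0 m  (cumulative 1284.4 m)
Cumulative distance at Charlie ≈ 1284 m.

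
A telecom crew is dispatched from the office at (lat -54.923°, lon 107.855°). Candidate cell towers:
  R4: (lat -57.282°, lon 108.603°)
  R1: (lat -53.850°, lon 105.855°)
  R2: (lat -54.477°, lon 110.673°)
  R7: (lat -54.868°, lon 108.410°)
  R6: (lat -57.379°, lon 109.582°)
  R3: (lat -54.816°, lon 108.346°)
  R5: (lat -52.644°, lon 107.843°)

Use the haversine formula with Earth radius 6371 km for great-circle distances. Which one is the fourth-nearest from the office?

R2

Distance to each, sorted:
R3: 33.6 km
R7: 36.0 km
R1: 176.1 km
R2: 187.7 km
R5: 253.4 km
R4: 266.4 km
R6: 293.3 km
The fourth-nearest is R2 at 187.7 km.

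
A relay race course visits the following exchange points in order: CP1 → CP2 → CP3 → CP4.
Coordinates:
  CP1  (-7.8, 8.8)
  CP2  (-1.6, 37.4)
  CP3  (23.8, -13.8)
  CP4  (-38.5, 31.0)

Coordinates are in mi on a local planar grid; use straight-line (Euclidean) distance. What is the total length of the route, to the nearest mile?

163 mi

Leg distances:
CP1→CP2: 29.3 mi  (cumulative 29.3 mi)
CP2→CP3: 57.2 mi  (cumulative 86.4 mi)
CP3→CP4: 76.7 mi  (cumulative 163.2 mi)
Total route length ≈ 163 mi.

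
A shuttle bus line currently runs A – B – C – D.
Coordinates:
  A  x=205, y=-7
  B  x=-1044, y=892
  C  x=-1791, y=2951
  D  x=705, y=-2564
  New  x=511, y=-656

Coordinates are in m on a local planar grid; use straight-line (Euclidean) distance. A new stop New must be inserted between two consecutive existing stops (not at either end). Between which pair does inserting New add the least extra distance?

Added distance for inserting New between each consecutive pair:
A–B: 1372.8 m
B–C: 4282.8 m
C–D: 143.3 m
Smallest added distance is 143.3 m, inserting between C and D.

between C and D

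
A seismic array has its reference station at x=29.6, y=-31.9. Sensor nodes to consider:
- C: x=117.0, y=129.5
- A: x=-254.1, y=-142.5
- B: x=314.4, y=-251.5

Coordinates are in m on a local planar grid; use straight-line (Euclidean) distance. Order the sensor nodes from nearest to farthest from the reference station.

C, A, B

Distance from the reference station at x=29.6, y=-31.9 to each:
C x=117.0, y=129.5: 183.5 m
A x=-254.1, y=-142.5: 304.5 m
B x=314.4, y=-251.5: 359.6 m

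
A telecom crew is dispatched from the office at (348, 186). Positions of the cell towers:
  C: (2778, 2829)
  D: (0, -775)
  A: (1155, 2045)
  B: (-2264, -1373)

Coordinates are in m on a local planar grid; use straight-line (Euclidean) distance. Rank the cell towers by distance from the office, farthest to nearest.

C, B, A, D

Distances from the office:
C (2778, 2829): 3590.3 m
B (-2264, -1373): 3041.9 m
A (1155, 2045): 2026.6 m
D (0, -775): 1022.1 m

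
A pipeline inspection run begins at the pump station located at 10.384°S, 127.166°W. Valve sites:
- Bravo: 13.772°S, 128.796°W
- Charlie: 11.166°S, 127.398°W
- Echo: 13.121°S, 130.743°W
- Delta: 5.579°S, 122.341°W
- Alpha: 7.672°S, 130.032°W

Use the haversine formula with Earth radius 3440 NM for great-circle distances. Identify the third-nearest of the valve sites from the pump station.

Alpha

Distances from the pump station (10.384°S, 127.166°W):
Charlie: 48.9 NM
Bravo: 224.8 NM
Alpha: 235.3 NM
Echo: 266.8 NM
Delta: 406.8 NM
The third-nearest is Alpha at 235.3 NM.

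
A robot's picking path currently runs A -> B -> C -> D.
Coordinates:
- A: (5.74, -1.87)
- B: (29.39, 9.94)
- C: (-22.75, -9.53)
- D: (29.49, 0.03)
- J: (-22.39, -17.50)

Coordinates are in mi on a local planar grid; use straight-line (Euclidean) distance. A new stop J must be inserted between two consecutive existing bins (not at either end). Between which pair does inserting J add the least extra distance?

Added distance for inserting J between each consecutive pair:
A–B: 64.3 mi
B–C: 10.9 mi
C–D: 9.6 mi
Smallest added distance is 9.6 mi, inserting between C and D.

between C and D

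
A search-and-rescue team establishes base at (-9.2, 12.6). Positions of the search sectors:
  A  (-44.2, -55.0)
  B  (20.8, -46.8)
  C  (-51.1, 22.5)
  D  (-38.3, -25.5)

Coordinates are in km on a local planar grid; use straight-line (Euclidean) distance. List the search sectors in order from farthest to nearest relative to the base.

Distances from the base:
A (-44.2, -55.0): 76.1 km
B (20.8, -46.8): 66.5 km
D (-38.3, -25.5): 47.9 km
C (-51.1, 22.5): 43.1 km

A, B, D, C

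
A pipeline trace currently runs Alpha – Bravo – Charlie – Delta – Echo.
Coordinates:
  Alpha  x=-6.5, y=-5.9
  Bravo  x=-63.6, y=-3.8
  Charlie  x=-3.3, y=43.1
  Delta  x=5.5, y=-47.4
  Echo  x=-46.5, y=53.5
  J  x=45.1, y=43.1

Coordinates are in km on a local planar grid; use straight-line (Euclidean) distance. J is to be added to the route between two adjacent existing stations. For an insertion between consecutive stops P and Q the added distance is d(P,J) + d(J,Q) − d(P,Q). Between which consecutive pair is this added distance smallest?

Added distance for inserting J between each consecutive pair:
Alpha–Bravo: 132.4 km
Bravo–Charlie: 90.4 km
Charlie–Delta: 56.3 km
Delta–Echo: 77.5 km
Smallest added distance is 56.3 km, inserting between Charlie and Delta.

between Charlie and Delta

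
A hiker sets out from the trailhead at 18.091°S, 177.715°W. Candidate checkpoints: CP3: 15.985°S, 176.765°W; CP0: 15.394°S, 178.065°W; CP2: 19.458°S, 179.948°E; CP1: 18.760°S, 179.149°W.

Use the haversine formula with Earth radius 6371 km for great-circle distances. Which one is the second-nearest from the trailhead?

Distances from the trailhead (18.091°S, 177.715°W):
CP1: 168.6 km
CP3: 255.0 km
CP2: 289.2 km
CP0: 302.2 km
The second-nearest is CP3 at 255.0 km.

CP3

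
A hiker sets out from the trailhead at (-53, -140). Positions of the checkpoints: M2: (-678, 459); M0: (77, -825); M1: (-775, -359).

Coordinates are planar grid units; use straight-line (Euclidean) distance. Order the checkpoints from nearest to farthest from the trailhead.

Distances from the trailhead:
M0 (77, -825): 697.2
M1 (-775, -359): 754.5
M2 (-678, 459): 865.7

M0, M1, M2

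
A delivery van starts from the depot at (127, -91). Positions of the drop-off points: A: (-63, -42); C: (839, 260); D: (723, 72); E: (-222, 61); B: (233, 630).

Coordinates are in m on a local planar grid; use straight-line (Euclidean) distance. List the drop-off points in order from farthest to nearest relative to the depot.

Computing each straight-line distance from (127, -91):
C (839, 260): 793.8 m
B (233, 630): 728.8 m
D (723, 72): 617.9 m
E (-222, 61): 380.7 m
A (-63, -42): 196.2 m

C, B, D, E, A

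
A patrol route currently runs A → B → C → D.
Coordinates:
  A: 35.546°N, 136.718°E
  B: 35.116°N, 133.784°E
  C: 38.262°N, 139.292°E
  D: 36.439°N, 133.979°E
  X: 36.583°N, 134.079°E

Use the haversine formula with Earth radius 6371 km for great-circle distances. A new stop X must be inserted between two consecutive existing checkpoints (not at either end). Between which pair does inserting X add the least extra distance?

Added distance for inserting X between each consecutive pair:
A–B: 158.6 km
B–C: 59.2 km
C–D: 3.6 km
Smallest added distance is 3.6 km, inserting between C and D.

between C and D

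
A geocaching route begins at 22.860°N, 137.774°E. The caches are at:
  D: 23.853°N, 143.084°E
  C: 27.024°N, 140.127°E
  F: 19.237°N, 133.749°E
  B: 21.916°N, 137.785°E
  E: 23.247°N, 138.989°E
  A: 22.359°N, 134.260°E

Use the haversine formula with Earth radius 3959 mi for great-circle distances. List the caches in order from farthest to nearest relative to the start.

Distance from the start at 22.860°N, 137.774°E to each:
F 19.237°N, 133.749°E: 360.6 mi
D 23.853°N, 143.084°E: 343.7 mi
C 27.024°N, 140.127°E: 323.3 mi
A 22.359°N, 134.260°E: 226.8 mi
E 23.247°N, 138.989°E: 81.7 mi
B 21.916°N, 137.785°E: 65.2 mi

F, D, C, A, E, B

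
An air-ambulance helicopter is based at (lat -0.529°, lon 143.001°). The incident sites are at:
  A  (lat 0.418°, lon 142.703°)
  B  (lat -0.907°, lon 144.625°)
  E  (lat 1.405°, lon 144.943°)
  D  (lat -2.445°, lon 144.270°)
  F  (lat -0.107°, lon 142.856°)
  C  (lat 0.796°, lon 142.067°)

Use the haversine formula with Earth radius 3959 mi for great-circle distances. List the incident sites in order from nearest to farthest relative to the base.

Distance from the base at (lat -0.529°, lon 143.001°) to each:
F (lat -0.107°, lon 142.856°): 30.8 mi
A (lat 0.418°, lon 142.703°): 68.6 mi
C (lat 0.796°, lon 142.067°): 112.0 mi
B (lat -0.907°, lon 144.625°): 115.2 mi
D (lat -2.445°, lon 144.270°): 158.8 mi
E (lat 1.405°, lon 144.943°): 189.4 mi

F, A, C, B, D, E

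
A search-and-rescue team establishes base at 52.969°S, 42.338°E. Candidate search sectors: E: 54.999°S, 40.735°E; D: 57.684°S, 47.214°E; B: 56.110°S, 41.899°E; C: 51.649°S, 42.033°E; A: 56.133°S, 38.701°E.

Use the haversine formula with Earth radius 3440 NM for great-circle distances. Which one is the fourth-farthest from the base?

Distances from the base (52.969°S, 42.338°E):
D: 328.3 NM
A: 228.2 NM
B: 189.2 NM
E: 134.4 NM
C: 80.0 NM
The fourth-farthest is E at 134.4 NM.

E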